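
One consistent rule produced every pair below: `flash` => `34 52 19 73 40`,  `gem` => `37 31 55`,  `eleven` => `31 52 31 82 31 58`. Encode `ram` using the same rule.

f(#6)→34 and l(#12)→52: differences scale by 3, so n = 3·pos + 16. With a=1..z=26, the number is 3·pos + 16.
For ram: r=18→70, a=1→19, m=13→55.

70 19 55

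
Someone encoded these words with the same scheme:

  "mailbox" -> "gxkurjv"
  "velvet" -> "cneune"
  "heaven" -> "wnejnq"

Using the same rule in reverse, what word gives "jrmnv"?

Read the word backwards and shift each letter +9.
Undoing it on jrmnv: shift back: j−9=a, r−9=i, m−9=d, n−9=e, v−9=m → aidem; then reverse → media.

media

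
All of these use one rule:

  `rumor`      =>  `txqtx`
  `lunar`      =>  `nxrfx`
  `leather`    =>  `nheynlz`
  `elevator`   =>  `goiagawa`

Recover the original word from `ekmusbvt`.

In rumor: r→t is +2, u→x is +3, m→q is +4, o→t is +5 — the shift increases by 1 each position. Each letter shifts forward by (position + 2), i.e. 2, 3, 4, … — the shift grows by one for each successive letter.
Reversing it on ekmusbvt: e−2=c, k−3=h, m−4=i, u−5=p, s−6=m, b−7=u, v−8=n, t−9=k.

chipmunk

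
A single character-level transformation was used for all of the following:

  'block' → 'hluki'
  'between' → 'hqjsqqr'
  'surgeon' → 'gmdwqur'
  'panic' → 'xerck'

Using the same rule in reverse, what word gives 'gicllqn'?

skilled

b(1)→h(7) and l(11)→l(11) fit y≡3x+4 (mod 26); the inverse of 3 mod 26 is 9. Each letter's alphabet position (a=0..z=25) is mapped through 3·x+4 mod 26 — an affine cipher.
Decoding gicllqn: g(6)→9·(6−4)≡18=s; i(8)→9·(8−4)≡10=k; c(2)→9·(2−4)≡8=i; l(11)→9·(11−4)≡11=l; l(11)→9·(11−4)≡11=l; q(16)→9·(16−4)≡4=e; n(13)→9·(13−4)≡3=d (all mod 26).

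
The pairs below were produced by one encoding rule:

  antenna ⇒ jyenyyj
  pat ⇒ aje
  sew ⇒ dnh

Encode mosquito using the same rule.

The rule splits by letter class: vowels +9, consonants +11.
For mosquito: m(cons)+11=x, o(vowel)+9=x, s(cons)+11=d, q(cons)+11=b, u(vowel)+9=d, i(vowel)+9=r, t(cons)+11=e, o(vowel)+9=x.

xxdbdrex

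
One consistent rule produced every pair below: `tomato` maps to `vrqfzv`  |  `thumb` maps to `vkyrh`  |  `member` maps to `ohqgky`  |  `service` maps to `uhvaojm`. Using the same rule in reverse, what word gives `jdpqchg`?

hallway

In tomato: t→v is +2, o→r is +3, m→q is +4, a→f is +5 — the shift increases by 1 each position. Each letter shifts forward by (position + 2), i.e. 2, 3, 4, … — the shift grows by one for each successive letter.
Undoing it on jdpqchg: j−2=h, d−3=a, p−4=l, q−5=l, c−6=w, h−7=a, g−8=y.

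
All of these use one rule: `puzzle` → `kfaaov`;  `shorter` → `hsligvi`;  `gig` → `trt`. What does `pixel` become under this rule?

Each pair mirrors across the alphabet (p↔k, u↔f, z↔a): positions sum to 25. Letters are reflected about the middle of the alphabet (position → 25−position): Atbash.
On pixel: p↔k, i↔r, x↔c, e↔v, l↔o.

krcvo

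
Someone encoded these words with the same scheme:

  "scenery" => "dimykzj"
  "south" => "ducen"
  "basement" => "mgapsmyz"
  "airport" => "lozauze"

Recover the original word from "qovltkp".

finance

Shifts by position in scenery: pos 0: s→d (+11), pos 1: c→i (+6), pos 2: e→m (+8), pos 3: n→y (+11), pos 4: e→k (+6), pos 5: r→z (+8) — repeating every 3. It's a Vigenère-style cipher with numeric key [11,6,8]: position i shifts by key[i mod 3].
Decoding qovltkp: q−11=f, o−6=i, v−8=n, l−11=a, t−6=n, k−8=c, p−11=e.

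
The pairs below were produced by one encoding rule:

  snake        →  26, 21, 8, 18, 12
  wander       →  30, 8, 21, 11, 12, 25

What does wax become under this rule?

30, 8, 31

s is letter #19 and maps to 26: an offset of 7. Letters become their 1-based position plus 7 (so a→8, b→9, …).
On wax: w=23→30, a=1→8, x=24→31.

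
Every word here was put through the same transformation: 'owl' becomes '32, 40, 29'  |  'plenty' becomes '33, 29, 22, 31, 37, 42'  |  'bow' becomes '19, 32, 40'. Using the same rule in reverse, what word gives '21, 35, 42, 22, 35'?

dryer

Letters become their 1-based position plus 17 (so a→18, b→19, …).
Reversing it on 21, 35, 42, 22, 35: 21→(21−17)÷1=4=d, 35→(35−17)÷1=18=r, 42→(42−17)÷1=25=y, 22→(22−17)÷1=5=e, 35→(35−17)÷1=18=r.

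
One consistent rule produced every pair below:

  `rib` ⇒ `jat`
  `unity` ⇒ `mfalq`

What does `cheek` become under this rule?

uzwwc

It's a constant shift of +18 (ROT18).
On cheek: c+18=u, h+18=z, e+18=w, e+18=w, k+18=c.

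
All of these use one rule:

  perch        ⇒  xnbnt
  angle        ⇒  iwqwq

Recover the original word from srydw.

In perch: p→x is +8, e→n is +9, r→b is +10, c→n is +11 — the shift increases by 1 each position. Each letter shifts forward by (position + 8), i.e. 8, 9, 10, … — the shift grows by one for each successive letter.
Reversing it on srydw: s−8=k, r−9=i, y−10=o, d−11=s, w−12=k.

kiosk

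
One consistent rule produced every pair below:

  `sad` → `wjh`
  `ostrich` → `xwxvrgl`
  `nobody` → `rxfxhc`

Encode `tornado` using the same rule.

The shift depends on letter class: consonant s→w is +4, but vowel a→j is +9. The rule splits by letter class: vowels +9, consonants +4.
On tornado: t(cons)+4=x, o(vowel)+9=x, r(cons)+4=v, n(cons)+4=r, a(vowel)+9=j, d(cons)+4=h, o(vowel)+9=x.

xxvrjhx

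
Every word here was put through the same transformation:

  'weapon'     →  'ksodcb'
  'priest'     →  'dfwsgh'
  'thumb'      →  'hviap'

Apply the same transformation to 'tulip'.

Compare letters: w→k is +14, e→s is +14, a→o is +14 — a constant shift. This is a Caesar cipher with shift 14.
On tulip: t+14=h, u+14=i, l+14=z, i+14=w, p+14=d.

hizwd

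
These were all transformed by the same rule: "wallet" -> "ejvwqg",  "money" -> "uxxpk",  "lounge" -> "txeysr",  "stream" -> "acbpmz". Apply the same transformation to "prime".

xasxq

In wallet: w→e is +8, a→j is +9, l→v is +10, l→w is +11 — the shift increases by 1 each position. The shift increases by 1 at each position, starting from +8: 8, 9, 10, ….
Applying it to prime: p+8=x, r+9=a, i+10=s, m+11=x, e+12=q.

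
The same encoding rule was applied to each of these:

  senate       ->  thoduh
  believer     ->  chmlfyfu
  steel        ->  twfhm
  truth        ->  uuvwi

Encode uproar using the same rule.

vssrbu

Shifts by position in senate: pos 0: s→t (+1), pos 1: e→h (+3), pos 2: n→o (+1), pos 3: a→d (+3) — repeating every 2. It's a Vigenère-style cipher with numeric key [1,3]: position i shifts by key[i mod 2].
On uproar: u+1=v, p+3=s, r+1=s, o+3=r, a+1=b, r+3=u.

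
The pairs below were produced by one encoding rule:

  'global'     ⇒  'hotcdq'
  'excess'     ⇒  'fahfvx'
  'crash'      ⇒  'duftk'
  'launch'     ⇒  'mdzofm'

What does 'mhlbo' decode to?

Shifts by position in global: pos 0: g→h (+1), pos 1: l→o (+3), pos 2: o→t (+5), pos 3: b→c (+1), pos 4: a→d (+3), pos 5: l→q (+5) — repeating every 3. A repeating key of period 3 is used — shifts +1, +3, +5 over and over.
Decoding mhlbo: m−1=l, h−3=e, l−5=g, b−1=a, o−3=l.

legal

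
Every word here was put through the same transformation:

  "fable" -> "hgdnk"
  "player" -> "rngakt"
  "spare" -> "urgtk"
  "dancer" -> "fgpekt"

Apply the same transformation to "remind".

The shift depends on letter class: consonant f→h is +2, but vowel a→g is +6. Vowels shift forward by 6 and consonants shift forward by 2.
On remind: r(cons)+2=t, e(vowel)+6=k, m(cons)+2=o, i(vowel)+6=o, n(cons)+2=p, d(cons)+2=f.

tkoopf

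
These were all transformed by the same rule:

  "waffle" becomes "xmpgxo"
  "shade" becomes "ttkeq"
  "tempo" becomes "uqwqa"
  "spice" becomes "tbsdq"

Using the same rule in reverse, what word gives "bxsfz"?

alien

Shifts by position in waffle: pos 0: w→x (+1), pos 1: a→m (+12), pos 2: f→p (+10), pos 3: f→g (+1), pos 4: l→x (+12), pos 5: e→o (+10) — repeating every 3. A repeating key of period 3 is used — shifts +1, +12, +10 over and over.
Decoding bxsfz: b−1=a, x−12=l, s−10=i, f−1=e, z−12=n.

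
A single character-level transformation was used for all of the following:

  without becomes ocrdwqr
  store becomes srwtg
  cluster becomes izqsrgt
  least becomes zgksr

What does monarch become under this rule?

Each letter's alphabet position (a=0..z=25) is mapped through 25·x+10 mod 26 — an affine cipher.
Applying it to monarch: m(12)→25·12+10≡24=y; o(14)→25·14+10≡22=w; n(13)→25·13+10≡23=x; a(0)→25·0+10≡10=k; r(17)→25·17+10≡19=t; c(2)→25·2+10≡8=i; h(7)→25·7+10≡3=d (all mod 26).

ywxktid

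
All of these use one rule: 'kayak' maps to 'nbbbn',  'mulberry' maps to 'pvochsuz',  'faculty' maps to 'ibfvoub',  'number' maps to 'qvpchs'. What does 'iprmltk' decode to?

The shifts repeat in a cycle of length 2: positions 0,1,… shift by +3, +1, then the pattern repeats.
Undoing it on iprmltk: i−3=f, p−1=o, r−3=o, m−1=l, l−3=i, t−1=s, k−3=h.

foolish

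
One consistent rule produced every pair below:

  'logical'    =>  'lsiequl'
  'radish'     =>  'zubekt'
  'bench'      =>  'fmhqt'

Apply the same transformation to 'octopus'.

sqvsdgk

l(11)→l(11) and o(14)→s(18) fit y≡11x+20 (mod 26); the inverse of 11 mod 26 is 19. Treating letters as 0–25, the rule is x ↦ 11x + 20 (mod 26).
On octopus: o(14)→11·14+20≡18=s; c(2)→11·2+20≡16=q; t(19)→11·19+20≡21=v; o(14)→11·14+20≡18=s; p(15)→11·15+20≡3=d; u(20)→11·20+20≡6=g; s(18)→11·18+20≡10=k (all mod 26).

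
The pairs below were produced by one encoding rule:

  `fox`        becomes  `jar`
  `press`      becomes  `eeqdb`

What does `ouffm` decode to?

Two steps: reverse the string, then apply a Caesar shift of +12.
Undoing it on ouffm: shift back: o−12=c, u−12=i, f−12=t, f−12=t, m−12=a → citta; then reverse → attic.

attic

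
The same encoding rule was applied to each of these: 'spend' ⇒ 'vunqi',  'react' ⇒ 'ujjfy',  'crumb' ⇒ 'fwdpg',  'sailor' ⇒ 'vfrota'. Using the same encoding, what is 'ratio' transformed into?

ufclt

Shifts by position in spend: pos 0: s→v (+3), pos 1: p→u (+5), pos 2: e→n (+9), pos 3: n→q (+3), pos 4: d→i (+5) — repeating every 3. It's a Vigenère-style cipher with numeric key [3,5,9]: position i shifts by key[i mod 3].
For ratio: r+3=u, a+5=f, t+9=c, i+3=l, o+5=t.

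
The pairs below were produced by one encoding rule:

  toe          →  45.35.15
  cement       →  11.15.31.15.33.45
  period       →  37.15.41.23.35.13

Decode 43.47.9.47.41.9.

The formula is n = 2×(alphabet index, a=1) + 5.
Decoding 43.47.9.47.41.9: 43→(43−5)÷2=19=s, 47→(47−5)÷2=21=u, 9→(9−5)÷2=2=b, 47→(47−5)÷2=21=u, 41→(41−5)÷2=18=r, 9→(9−5)÷2=2=b.

suburb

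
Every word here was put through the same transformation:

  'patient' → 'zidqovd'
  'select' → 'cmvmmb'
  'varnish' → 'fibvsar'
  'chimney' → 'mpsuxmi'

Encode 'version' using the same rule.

Shifts by position in patient: pos 0: p→z (+10), pos 1: a→i (+8), pos 2: t→d (+10), pos 3: i→q (+8) — repeating every 2. The shifts repeat in a cycle of length 2: positions 0,1,… shift by +10, +8, then the pattern repeats.
Applying it to version: v+10=f, e+8=m, r+10=b, s+8=a, i+10=s, o+8=w, n+10=x.

fmbaswx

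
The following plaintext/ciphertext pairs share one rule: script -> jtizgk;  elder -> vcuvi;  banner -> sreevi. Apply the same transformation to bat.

srk

Each letter is shifted forward by 17 in the alphabet (a Caesar shift of +17).
On bat: b+17=s, a+17=r, t+17=k.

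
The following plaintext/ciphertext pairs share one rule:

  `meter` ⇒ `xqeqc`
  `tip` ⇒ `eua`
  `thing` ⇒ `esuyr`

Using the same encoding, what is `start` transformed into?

demce

The shift depends on letter class: consonant m→x is +11, but vowel e→q is +12. Vowels shift forward by 12 and consonants shift forward by 11.
Applying it to start: s(cons)+11=d, t(cons)+11=e, a(vowel)+12=m, r(cons)+11=c, t(cons)+11=e.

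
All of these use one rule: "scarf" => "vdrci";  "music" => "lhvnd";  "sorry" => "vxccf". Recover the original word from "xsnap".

olive

s(18)→v(21) and c(2)→d(3) fit y≡19x+17 (mod 26); the inverse of 19 mod 26 is 11. Treating letters as 0–25, the rule is x ↦ 19x + 17 (mod 26).
Undoing it on xsnap: x(23)→11·(23−17)≡14=o; s(18)→11·(18−17)≡11=l; n(13)→11·(13−17)≡8=i; a(0)→11·(0−17)≡21=v; p(15)→11·(15−17)≡4=e (all mod 26).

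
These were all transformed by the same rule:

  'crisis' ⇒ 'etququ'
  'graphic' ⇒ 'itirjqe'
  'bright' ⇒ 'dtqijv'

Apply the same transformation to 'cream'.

The rule splits by letter class: vowels +8, consonants +2.
For cream: c(cons)+2=e, r(cons)+2=t, e(vowel)+8=m, a(vowel)+8=i, m(cons)+2=o.

etmio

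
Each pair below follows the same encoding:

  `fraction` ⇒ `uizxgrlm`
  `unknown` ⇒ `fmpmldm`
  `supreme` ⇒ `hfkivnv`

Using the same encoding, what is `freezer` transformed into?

uivvavi

Each pair mirrors across the alphabet (f↔u, r↔i, a↔z): positions sum to 25. Each letter is replaced by its mirror in the alphabet: a↔z, b↔y, c↔x, and so on (the Atbash cipher).
Applying it to freezer: f↔u, r↔i, e↔v, e↔v, z↔a, e↔v, r↔i.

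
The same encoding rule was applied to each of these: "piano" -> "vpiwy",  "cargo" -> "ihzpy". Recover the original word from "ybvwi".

In piano: p→v is +6, i→p is +7, a→i is +8, n→w is +9 — the shift increases by 1 each position. Letter i (0-indexed) is shifted by i+6, so successive shifts are 6, 7, 8, ….
Reversing it on ybvwi: y−6=s, b−7=u, v−8=n, w−9=n, i−10=y.

sunny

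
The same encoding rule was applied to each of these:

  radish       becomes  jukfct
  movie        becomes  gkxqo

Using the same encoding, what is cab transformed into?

dce

The output letters match the input read backwards, each shifted +2: radish reversed is hsidar. The word is reversed, then every letter is shifted forward by 2.
On cab: reverse → bac; then shift: b+2=d, a+2=c, c+2=e.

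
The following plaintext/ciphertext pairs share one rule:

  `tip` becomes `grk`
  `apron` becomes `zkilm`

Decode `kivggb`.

pretty

Each letter is replaced by its mirror in the alphabet: a↔z, b↔y, c↔x, and so on (the Atbash cipher).
Reversing it on kivggb: k↔p, i↔r, v↔e, g↔t, g↔t, b↔y.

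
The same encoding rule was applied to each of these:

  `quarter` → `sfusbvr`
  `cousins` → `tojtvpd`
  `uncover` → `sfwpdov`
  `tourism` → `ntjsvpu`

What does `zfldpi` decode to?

The output letters match the input read backwards, each shifted +1: quarter reversed is retrauq. The word is reversed, then every letter is shifted forward by 1.
Reversing it on zfldpi: shift back: z−1=y, f−1=e, l−1=k, d−1=c, p−1=o, i−1=h → yekcoh; then reverse → hockey.

hockey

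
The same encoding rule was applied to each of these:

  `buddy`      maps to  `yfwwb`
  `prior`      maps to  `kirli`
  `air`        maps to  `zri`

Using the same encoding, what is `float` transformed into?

Each letter is replaced by its mirror in the alphabet: a↔z, b↔y, c↔x, and so on (the Atbash cipher).
For float: f↔u, l↔o, o↔l, a↔z, t↔g.

uolzg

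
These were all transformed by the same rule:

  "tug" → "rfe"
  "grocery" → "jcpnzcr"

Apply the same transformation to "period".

The output letters match the input read backwards, each shifted +11: tug reversed is gut. Two steps: reverse the string, then apply a Caesar shift of +11.
For period: reverse → doirep; then shift: d+11=o, o+11=z, i+11=t, r+11=c, e+11=p, p+11=a.

oztcpa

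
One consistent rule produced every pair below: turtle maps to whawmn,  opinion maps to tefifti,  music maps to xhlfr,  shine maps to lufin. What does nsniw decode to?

event

Each letter's alphabet position (a=0..z=25) is mapped through 11·x+21 mod 26 — an affine cipher.
Reversing it on nsniw: n(13)→19·(13−21)≡4=e; s(18)→19·(18−21)≡21=v; n(13)→19·(13−21)≡4=e; i(8)→19·(8−21)≡13=n; w(22)→19·(22−21)≡19=t (all mod 26).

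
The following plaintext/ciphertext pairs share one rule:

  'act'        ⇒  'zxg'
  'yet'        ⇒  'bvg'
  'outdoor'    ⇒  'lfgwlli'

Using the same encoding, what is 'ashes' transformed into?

Each letter is replaced by its mirror in the alphabet: a↔z, b↔y, c↔x, and so on (the Atbash cipher).
Applying it to ashes: a↔z, s↔h, h↔s, e↔v, s↔h.

zhsvh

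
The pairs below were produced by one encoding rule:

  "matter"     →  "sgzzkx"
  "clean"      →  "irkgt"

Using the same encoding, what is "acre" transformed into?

Compare letters: m→s is +6, a→g is +6, t→z is +6 — a constant shift. This is a Caesar cipher with shift 6.
For acre: a+6=g, c+6=i, r+6=x, e+6=k.

gixk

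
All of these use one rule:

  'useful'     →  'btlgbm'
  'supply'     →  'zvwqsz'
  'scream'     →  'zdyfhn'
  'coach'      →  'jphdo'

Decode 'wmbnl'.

plume

Shifts by position in useful: pos 0: u→b (+7), pos 1: s→t (+1), pos 2: e→l (+7), pos 3: f→g (+1) — repeating every 2. A repeating key of period 2 is used — shifts +7, +1 over and over.
Decoding wmbnl: w−7=p, m−1=l, b−7=u, n−1=m, l−7=e.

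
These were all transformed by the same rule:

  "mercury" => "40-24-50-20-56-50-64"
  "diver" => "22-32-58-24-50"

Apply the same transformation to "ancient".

m(#13)→40 and e(#5)→24: differences scale by 2, so n = 2·pos + 14. The formula is n = 2×(alphabet index, a=1) + 14.
On ancient: a=1→16, n=14→42, c=3→20, i=9→32, e=5→24, n=14→42, t=20→54.

16-42-20-32-24-42-54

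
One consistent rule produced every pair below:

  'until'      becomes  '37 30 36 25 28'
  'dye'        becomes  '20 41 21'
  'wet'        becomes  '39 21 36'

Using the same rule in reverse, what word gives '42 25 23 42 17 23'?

zigzag

u is letter #21 and maps to 37: an offset of 16. Each letter is replaced by its alphabet position (a=1..z=26) + 16.
Decoding 42 25 23 42 17 23: 42→(42−16)÷1=26=z, 25→(25−16)÷1=9=i, 23→(23−16)÷1=7=g, 42→(42−16)÷1=26=z, 17→(17−16)÷1=1=a, 23→(23−16)÷1=7=g.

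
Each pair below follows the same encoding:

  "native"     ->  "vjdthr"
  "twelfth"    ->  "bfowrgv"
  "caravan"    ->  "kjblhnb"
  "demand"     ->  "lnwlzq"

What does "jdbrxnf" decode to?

Each letter shifts forward by (position + 8), i.e. 8, 9, 10, … — the shift grows by one for each successive letter.
Reversing it on jdbrxnf: j−8=b, d−9=u, b−10=r, r−11=g, x−12=l, n−13=a, f−14=r.

burglar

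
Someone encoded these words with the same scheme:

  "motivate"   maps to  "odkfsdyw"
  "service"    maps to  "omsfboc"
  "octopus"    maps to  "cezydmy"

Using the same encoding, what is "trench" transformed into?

The output letters match the input read backwards, each shifted +10: motivate reversed is etavitom. Read the word backwards and shift each letter +10.
On trench: reverse → hcnert; then shift: h+10=r, c+10=m, n+10=x, e+10=o, r+10=b, t+10=d.

rmxobd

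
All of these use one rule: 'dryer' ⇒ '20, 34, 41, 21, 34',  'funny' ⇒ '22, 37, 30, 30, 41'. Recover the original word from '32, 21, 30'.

d is letter #4 and maps to 20: an offset of 16. The number is (letter's place in the alphabet, a=1) + 16.
Undoing it on 32, 21, 30: 32→(32−16)÷1=16=p, 21→(21−16)÷1=5=e, 30→(30−16)÷1=14=n.

pen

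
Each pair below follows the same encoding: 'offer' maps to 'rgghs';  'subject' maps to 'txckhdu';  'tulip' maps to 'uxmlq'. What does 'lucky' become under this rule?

mxdlz

The shift depends on letter class: consonant f→g is +1, but vowel o→r is +3. The rule splits by letter class: vowels +3, consonants +1.
For lucky: l(cons)+1=m, u(vowel)+3=x, c(cons)+1=d, k(cons)+1=l, y(cons)+1=z.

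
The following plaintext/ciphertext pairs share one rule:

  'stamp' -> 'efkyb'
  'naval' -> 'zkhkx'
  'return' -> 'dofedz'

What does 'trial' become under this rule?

fdskx

The shift depends on letter class: consonant s→e is +12, but vowel a→k is +10. Vowels shift forward by 10 and consonants shift forward by 12.
For trial: t(cons)+12=f, r(cons)+12=d, i(vowel)+10=s, a(vowel)+10=k, l(cons)+12=x.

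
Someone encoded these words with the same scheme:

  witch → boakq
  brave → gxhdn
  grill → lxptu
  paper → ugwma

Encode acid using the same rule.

Each letter shifts forward by (position + 5), i.e. 5, 6, 7, … — the shift grows by one for each successive letter.
For acid: a+5=f, c+6=i, i+7=p, d+8=l.

fipl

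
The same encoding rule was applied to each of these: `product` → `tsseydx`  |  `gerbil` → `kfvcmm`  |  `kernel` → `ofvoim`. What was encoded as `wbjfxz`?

safety

Shifts by position in product: pos 0: p→t (+4), pos 1: r→s (+1), pos 2: o→s (+4), pos 3: d→e (+1) — repeating every 2. It's a Vigenère-style cipher with numeric key [4,1]: position i shifts by key[i mod 2].
Decoding wbjfxz: w−4=s, b−1=a, j−4=f, f−1=e, x−4=t, z−1=y.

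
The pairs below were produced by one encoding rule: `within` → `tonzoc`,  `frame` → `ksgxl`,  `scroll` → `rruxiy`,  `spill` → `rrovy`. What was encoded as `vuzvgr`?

laptop

The output letters match the input read backwards, each shifted +6: within reversed is nihtiw. Two steps: reverse the string, then apply a Caesar shift of +6.
Decoding vuzvgr: shift back: v−6=p, u−6=o, z−6=t, v−6=p, g−6=a, r−6=l → potpal; then reverse → laptop.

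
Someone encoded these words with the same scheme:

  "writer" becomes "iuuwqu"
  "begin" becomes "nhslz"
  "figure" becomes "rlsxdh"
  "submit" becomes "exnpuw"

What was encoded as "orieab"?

cowboy

Shifts by position in writer: pos 0: w→i (+12), pos 1: r→u (+3), pos 2: i→u (+12), pos 3: t→w (+3) — repeating every 2. A repeating key of period 2 is used — shifts +12, +3 over and over.
Undoing it on orieab: o−12=c, r−3=o, i−12=w, e−3=b, a−12=o, b−3=y.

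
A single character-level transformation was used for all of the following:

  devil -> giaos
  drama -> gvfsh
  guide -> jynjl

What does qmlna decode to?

Letter i (0-indexed) is shifted by i+3, so successive shifts are 3, 4, 5, ….
Undoing it on qmlna: q−3=n, m−4=i, l−5=g, n−6=h, a−7=t.

night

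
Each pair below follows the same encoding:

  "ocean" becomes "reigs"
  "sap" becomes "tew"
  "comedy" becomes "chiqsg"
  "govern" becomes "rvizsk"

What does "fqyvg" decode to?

The output letters match the input read backwards, each shifted +4: ocean reversed is naeco. Two steps: reverse the string, then apply a Caesar shift of +4.
Undoing it on fqyvg: shift back: f−4=b, q−4=m, y−4=u, v−4=r, g−4=c → bmurc; then reverse → crumb.

crumb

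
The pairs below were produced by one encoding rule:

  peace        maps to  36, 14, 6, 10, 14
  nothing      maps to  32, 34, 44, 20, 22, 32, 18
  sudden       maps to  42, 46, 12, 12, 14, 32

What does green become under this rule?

p(#16)→36 and e(#5)→14: differences scale by 2, so n = 2·pos + 4. Each letter becomes 2×(its alphabet position, a=1..z=26) + 4.
On green: g=7→18, r=18→40, e=5→14, e=5→14, n=14→32.

18, 40, 14, 14, 32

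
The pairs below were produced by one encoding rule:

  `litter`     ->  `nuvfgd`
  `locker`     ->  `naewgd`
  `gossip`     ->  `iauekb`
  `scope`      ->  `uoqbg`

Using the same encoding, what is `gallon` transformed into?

It's a Vigenère-style cipher with numeric key [2,12]: position i shifts by key[i mod 2].
Applying it to gallon: g+2=i, a+12=m, l+2=n, l+12=x, o+2=q, n+12=z.

imnxqz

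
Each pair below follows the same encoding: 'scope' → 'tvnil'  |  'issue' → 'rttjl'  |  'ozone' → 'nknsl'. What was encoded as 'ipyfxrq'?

pyramid

s(18)→t(19) and c(2)→v(21) fit y≡21x+5 (mod 26); the inverse of 21 mod 26 is 5. Treating letters as 0–25, the rule is x ↦ 21x + 5 (mod 26).
Decoding ipyfxrq: i(8)→5·(8−5)≡15=p; p(15)→5·(15−5)≡24=y; y(24)→5·(24−5)≡17=r; f(5)→5·(5−5)≡0=a; x(23)→5·(23−5)≡12=m; r(17)→5·(17−5)≡8=i; q(16)→5·(16−5)≡3=d (all mod 26).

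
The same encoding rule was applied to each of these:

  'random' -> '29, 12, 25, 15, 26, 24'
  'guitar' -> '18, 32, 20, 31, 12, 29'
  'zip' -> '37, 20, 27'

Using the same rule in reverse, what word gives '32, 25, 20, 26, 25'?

r is letter #18 and maps to 29: an offset of 11. Each letter is replaced by its alphabet position (a=1..z=26) + 11.
Undoing it on 32, 25, 20, 26, 25: 32→(32−11)÷1=21=u, 25→(25−11)÷1=14=n, 20→(20−11)÷1=9=i, 26→(26−11)÷1=15=o, 25→(25−11)÷1=14=n.

union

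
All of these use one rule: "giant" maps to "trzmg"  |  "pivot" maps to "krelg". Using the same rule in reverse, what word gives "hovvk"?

sleep

This is the alphabet-reversal cipher (Atbash): a becomes z, b becomes y, etc.
Undoing it on hovvk: h↔s, o↔l, v↔e, v↔e, k↔p.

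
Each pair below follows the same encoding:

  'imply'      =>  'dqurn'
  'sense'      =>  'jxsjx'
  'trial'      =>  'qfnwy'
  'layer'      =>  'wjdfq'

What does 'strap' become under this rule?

ufwyx

The word is reversed, then every letter is shifted forward by 5.
On strap: reverse → parts; then shift: p+5=u, a+5=f, r+5=w, t+5=y, s+5=x.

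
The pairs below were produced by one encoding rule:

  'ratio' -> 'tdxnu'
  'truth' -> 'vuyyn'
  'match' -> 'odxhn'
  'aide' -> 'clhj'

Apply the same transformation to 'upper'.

In ratio: r→t is +2, a→d is +3, t→x is +4, i→n is +5 — the shift increases by 1 each position. Each letter shifts forward by (position + 2), i.e. 2, 3, 4, … — the shift grows by one for each successive letter.
Applying it to upper: u+2=w, p+3=s, p+4=t, e+5=j, r+6=x.

wstjx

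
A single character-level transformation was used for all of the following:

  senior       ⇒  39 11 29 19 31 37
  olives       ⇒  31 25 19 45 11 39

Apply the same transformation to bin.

s(#19)→39 and e(#5)→11: differences scale by 2, so n = 2·pos + 1. Each letter becomes 2×(its alphabet position, a=1..z=26) + 1.
On bin: b=2→5, i=9→19, n=14→29.

5 19 29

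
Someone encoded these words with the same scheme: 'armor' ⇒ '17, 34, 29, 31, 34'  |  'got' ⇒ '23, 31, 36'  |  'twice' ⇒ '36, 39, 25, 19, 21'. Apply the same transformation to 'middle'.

a is letter #1 and maps to 17: an offset of 16. Letters become their 1-based position plus 16 (so a→17, b→18, …).
Applying it to middle: m=13→29, i=9→25, d=4→20, d=4→20, l=12→28, e=5→21.

29, 25, 20, 20, 28, 21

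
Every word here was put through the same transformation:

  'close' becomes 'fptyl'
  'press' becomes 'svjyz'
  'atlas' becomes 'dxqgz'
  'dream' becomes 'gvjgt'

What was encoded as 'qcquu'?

nylon

In close: c→f is +3, l→p is +4, o→t is +5, s→y is +6 — the shift increases by 1 each position. The shift increases by 1 at each position, starting from +3: 3, 4, 5, ….
Decoding qcquu: q−3=n, c−4=y, q−5=l, u−6=o, u−7=n.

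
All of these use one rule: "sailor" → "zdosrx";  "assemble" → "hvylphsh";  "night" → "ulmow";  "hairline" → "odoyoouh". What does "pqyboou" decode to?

Shifts by position in sailor: pos 0: s→z (+7), pos 1: a→d (+3), pos 2: i→o (+6), pos 3: l→s (+7), pos 4: o→r (+3), pos 5: r→x (+6) — repeating every 3. The shifts repeat in a cycle of length 3: positions 0,1,… shift by +7, +3, +6, then the pattern repeats.
Reversing it on pqyboou: p−7=i, q−3=n, y−6=s, b−7=u, o−3=l, o−6=i, u−7=n.

insulin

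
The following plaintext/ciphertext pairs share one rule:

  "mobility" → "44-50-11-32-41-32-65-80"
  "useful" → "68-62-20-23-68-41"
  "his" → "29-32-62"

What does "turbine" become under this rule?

The formula is n = 3×(alphabet index, a=1) + 5.
For turbine: t=20→65, u=21→68, r=18→59, b=2→11, i=9→32, n=14→47, e=5→20.

65-68-59-11-32-47-20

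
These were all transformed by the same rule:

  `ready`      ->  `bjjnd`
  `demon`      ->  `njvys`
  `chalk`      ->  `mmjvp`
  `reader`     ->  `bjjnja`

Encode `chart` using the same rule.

A repeating key of period 3 is used — shifts +10, +5, +9 over and over.
For chart: c+10=m, h+5=m, a+9=j, r+10=b, t+5=y.

mmjby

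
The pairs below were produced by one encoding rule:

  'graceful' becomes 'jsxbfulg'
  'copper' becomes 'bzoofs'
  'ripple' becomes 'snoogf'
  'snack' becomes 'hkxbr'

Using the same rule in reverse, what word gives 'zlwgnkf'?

g(6)→j(9) and r(17)→s(18) fit y≡15x+23 (mod 26); the inverse of 15 mod 26 is 7. Each letter's alphabet position (a=0..z=25) is mapped through 15·x+23 mod 26 — an affine cipher.
Reversing it on zlwgnkf: z(25)→7·(25−23)≡14=o; l(11)→7·(11−23)≡20=u; w(22)→7·(22−23)≡19=t; g(6)→7·(6−23)≡11=l; n(13)→7·(13−23)≡8=i; k(10)→7·(10−23)≡13=n; f(5)→7·(5−23)≡4=e (all mod 26).

outline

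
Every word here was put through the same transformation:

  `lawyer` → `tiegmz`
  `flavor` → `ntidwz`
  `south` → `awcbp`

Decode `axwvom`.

sponge

This is a Caesar cipher with shift 8.
Reversing it on axwvom: a−8=s, x−8=p, w−8=o, v−8=n, o−8=g, m−8=e.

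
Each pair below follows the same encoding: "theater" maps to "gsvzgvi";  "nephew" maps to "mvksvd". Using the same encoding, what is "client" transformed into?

Letters are reflected about the middle of the alphabet (position → 25−position): Atbash.
On client: c↔x, l↔o, i↔r, e↔v, n↔m, t↔g.

xorvmg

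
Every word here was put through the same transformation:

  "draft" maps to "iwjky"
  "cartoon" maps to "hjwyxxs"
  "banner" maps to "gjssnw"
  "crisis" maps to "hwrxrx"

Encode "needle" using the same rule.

Two shifts are in play — +9 for a/e/i/o/u, +5 for every other letter.
For needle: n(cons)+5=s, e(vowel)+9=n, e(vowel)+9=n, d(cons)+5=i, l(cons)+5=q, e(vowel)+9=n.

snniqn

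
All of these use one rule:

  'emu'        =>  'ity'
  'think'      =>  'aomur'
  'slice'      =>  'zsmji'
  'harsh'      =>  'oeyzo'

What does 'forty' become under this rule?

The shift depends on letter class: consonant m→t is +7, but vowel e→i is +4. Two shifts are in play — +4 for a/e/i/o/u, +7 for every other letter.
Applying it to forty: f(cons)+7=m, o(vowel)+4=s, r(cons)+7=y, t(cons)+7=a, y(cons)+7=f.

msyaf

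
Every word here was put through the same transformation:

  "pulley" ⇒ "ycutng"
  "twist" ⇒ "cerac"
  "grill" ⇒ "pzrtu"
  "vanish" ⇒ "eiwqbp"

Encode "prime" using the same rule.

yzrun

Shifts by position in pulley: pos 0: p→y (+9), pos 1: u→c (+8), pos 2: l→u (+9), pos 3: l→t (+8) — repeating every 2. The shifts repeat in a cycle of length 2: positions 0,1,… shift by +9, +8, then the pattern repeats.
For prime: p+9=y, r+8=z, i+9=r, m+8=u, e+9=n.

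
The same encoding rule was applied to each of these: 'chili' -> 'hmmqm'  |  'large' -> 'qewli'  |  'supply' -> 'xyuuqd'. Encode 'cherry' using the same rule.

hmiwwd

The shift depends on letter class: consonant c→h is +5, but vowel i→m is +4. The rule splits by letter class: vowels +4, consonants +5.
For cherry: c(cons)+5=h, h(cons)+5=m, e(vowel)+4=i, r(cons)+5=w, r(cons)+5=w, y(cons)+5=d.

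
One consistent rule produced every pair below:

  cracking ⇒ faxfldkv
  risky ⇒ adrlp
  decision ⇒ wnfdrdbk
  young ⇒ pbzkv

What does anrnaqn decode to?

reserve

This is an affine cipher: with a=0,…,z=25, each position x becomes (17x+23) mod 26.
Reversing it on anrnaqn: a(0)→23·(0−23)≡17=r; n(13)→23·(13−23)≡4=e; r(17)→23·(17−23)≡18=s; n(13)→23·(13−23)≡4=e; a(0)→23·(0−23)≡17=r; q(16)→23·(16−23)≡21=v; n(13)→23·(13−23)≡4=e (all mod 26).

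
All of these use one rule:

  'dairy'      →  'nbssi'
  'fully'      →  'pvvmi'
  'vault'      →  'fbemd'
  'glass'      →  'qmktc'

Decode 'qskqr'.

Shifts by position in dairy: pos 0: d→n (+10), pos 1: a→b (+1), pos 2: i→s (+10), pos 3: r→s (+1) — repeating every 2. A repeating key of period 2 is used — shifts +10, +1 over and over.
Decoding qskqr: q−10=g, s−1=r, k−10=a, q−1=p, r−10=h.

graph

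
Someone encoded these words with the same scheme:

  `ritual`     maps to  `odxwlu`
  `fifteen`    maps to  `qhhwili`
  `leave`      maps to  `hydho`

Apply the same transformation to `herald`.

goduhk

The output letters match the input read backwards, each shifted +3: ritual reversed is lautir. The word is reversed, then every letter is shifted forward by 3.
On herald: reverse → dlareh; then shift: d+3=g, l+3=o, a+3=d, r+3=u, e+3=h, h+3=k.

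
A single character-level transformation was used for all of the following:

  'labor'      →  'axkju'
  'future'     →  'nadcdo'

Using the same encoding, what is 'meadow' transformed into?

The output letters match the input read backwards, each shifted +9: labor reversed is robal. Two steps: reverse the string, then apply a Caesar shift of +9.
On meadow: reverse → wodaem; then shift: w+9=f, o+9=x, d+9=m, a+9=j, e+9=n, m+9=v.

fxmjnv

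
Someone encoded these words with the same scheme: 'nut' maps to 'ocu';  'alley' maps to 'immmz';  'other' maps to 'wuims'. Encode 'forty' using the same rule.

gwsuz

The shift depends on letter class: consonant n→o is +1, but vowel u→c is +8. Two shifts are in play — +8 for a/e/i/o/u, +1 for every other letter.
Applying it to forty: f(cons)+1=g, o(vowel)+8=w, r(cons)+1=s, t(cons)+1=u, y(cons)+1=z.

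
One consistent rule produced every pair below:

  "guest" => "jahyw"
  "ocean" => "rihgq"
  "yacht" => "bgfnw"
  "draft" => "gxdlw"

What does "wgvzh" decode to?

The shifts repeat in a cycle of length 2: positions 0,1,… shift by +3, +6, then the pattern repeats.
Reversing it on wgvzh: w−3=t, g−6=a, v−3=s, z−6=t, h−3=e.

taste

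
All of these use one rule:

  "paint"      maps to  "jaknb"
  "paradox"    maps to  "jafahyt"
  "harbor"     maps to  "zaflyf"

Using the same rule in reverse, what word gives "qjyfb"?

This is an affine cipher: with a=0,…,z=25, each position x becomes (11x+0) mod 26.
Undoing it on qjyfb: q(16)→19·(16−0)≡18=s; j(9)→19·(9−0)≡15=p; y(24)→19·(24−0)≡14=o; f(5)→19·(5−0)≡17=r; b(1)→19·(1−0)≡19=t (all mod 26).

sport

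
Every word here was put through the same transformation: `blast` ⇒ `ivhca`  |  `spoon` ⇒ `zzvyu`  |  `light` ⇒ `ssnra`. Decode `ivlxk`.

blend

A repeating key of period 2 is used — shifts +7, +10 over and over.
Undoing it on ivlxk: i−7=b, v−10=l, l−7=e, x−10=n, k−7=d.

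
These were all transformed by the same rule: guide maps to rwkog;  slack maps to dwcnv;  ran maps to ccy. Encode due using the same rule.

Vowels shift forward by 2 and consonants shift forward by 11.
Applying it to due: d(cons)+11=o, u(vowel)+2=w, e(vowel)+2=g.

owg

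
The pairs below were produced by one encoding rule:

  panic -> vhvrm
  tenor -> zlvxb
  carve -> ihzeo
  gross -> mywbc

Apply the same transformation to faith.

In panic: p→v is +6, a→h is +7, n→v is +8, i→r is +9 — the shift increases by 1 each position. Letter i (0-indexed) is shifted by i+6, so successive shifts are 6, 7, 8, ….
Applying it to faith: f+6=l, a+7=h, i+8=q, t+9=c, h+10=r.

lhqcr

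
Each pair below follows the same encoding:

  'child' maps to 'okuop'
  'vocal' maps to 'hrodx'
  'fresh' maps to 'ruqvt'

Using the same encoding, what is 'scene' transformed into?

Shifts by position in child: pos 0: c→o (+12), pos 1: h→k (+3), pos 2: i→u (+12), pos 3: l→o (+3) — repeating every 2. The shifts repeat in a cycle of length 2: positions 0,1,… shift by +12, +3, then the pattern repeats.
On scene: s+12=e, c+3=f, e+12=q, n+3=q, e+12=q.

efqqq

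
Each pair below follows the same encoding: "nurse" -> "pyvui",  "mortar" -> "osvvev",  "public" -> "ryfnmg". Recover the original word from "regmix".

Shifts by position in nurse: pos 0: n→p (+2), pos 1: u→y (+4), pos 2: r→v (+4), pos 3: s→u (+2), pos 4: e→i (+4) — repeating every 3. It's a Vigenère-style cipher with numeric key [2,4,4]: position i shifts by key[i mod 3].
Undoing it on regmix: r−2=p, e−4=a, g−4=c, m−2=k, i−4=e, x−4=t.

packet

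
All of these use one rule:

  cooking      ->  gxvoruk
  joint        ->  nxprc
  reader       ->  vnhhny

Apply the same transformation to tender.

xnuhny

It's a Vigenère-style cipher with numeric key [4,9,7]: position i shifts by key[i mod 3].
For tender: t+4=x, e+9=n, n+7=u, d+4=h, e+9=n, r+7=y.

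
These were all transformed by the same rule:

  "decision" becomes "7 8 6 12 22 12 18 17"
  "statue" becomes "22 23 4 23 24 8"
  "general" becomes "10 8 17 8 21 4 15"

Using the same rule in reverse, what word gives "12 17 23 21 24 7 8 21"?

intruder

d is letter #4 and maps to 7: an offset of 3. Letters become their 1-based position plus 3 (so a→4, b→5, …).
Reversing it on 12 17 23 21 24 7 8 21: 12→(12−3)÷1=9=i, 17→(17−3)÷1=14=n, 23→(23−3)÷1=20=t, 21→(21−3)÷1=18=r, 24→(24−3)÷1=21=u, 7→(7−3)÷1=4=d, 8→(8−3)÷1=5=e, 21→(21−3)÷1=18=r.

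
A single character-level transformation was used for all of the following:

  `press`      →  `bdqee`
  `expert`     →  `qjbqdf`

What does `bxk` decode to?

Compare letters: p→b is +12, r→d is +12, e→q is +12 — a constant shift. Each letter is shifted forward by 12 in the alphabet (a Caesar shift of +12).
Undoing it on bxk: b−12=p, x−12=l, k−12=y.

ply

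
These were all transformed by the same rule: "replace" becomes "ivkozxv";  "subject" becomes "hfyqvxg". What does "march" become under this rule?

Each pair mirrors across the alphabet (r↔i, e↔v, p↔k): positions sum to 25. Each letter is replaced by its mirror in the alphabet: a↔z, b↔y, c↔x, and so on (the Atbash cipher).
Applying it to march: m↔n, a↔z, r↔i, c↔x, h↔s.

nzixs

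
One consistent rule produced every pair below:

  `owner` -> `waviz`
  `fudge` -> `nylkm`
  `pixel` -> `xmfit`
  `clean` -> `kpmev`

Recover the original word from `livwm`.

dense

A repeating key of period 2 is used — shifts +8, +4 over and over.
Reversing it on livwm: l−8=d, i−4=e, v−8=n, w−4=s, m−8=e.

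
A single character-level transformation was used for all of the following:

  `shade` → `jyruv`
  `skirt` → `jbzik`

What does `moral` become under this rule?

dfirc

It's a constant shift of +17 (ROT17).
Applying it to moral: m+17=d, o+17=f, r+17=i, a+17=r, l+17=c.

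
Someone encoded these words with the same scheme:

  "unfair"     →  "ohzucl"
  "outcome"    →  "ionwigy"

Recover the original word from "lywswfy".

Compare letters: u→o is +20, n→h is +20, f→z is +20 — a constant shift. This is a Caesar cipher with shift 20.
Decoding lywswfy: l−20=r, y−20=e, w−20=c, s−20=y, w−20=c, f−20=l, y−20=e.

recycle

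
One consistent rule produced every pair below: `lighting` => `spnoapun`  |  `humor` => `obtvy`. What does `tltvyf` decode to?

memory

Compare letters: l→s is +7, i→p is +7, g→n is +7 — a constant shift. Each letter is shifted forward by 7 in the alphabet (a Caesar shift of +7).
Undoing it on tltvyf: t−7=m, l−7=e, t−7=m, v−7=o, y−7=r, f−7=y.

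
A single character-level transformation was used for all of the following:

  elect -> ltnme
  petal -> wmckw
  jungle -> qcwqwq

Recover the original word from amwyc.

tenor

In elect: e→l is +7, l→t is +8, e→n is +9, c→m is +10 — the shift increases by 1 each position. Letter i (0-indexed) is shifted by i+7, so successive shifts are 7, 8, 9, ….
Decoding amwyc: a−7=t, m−8=e, w−9=n, y−10=o, c−11=r.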